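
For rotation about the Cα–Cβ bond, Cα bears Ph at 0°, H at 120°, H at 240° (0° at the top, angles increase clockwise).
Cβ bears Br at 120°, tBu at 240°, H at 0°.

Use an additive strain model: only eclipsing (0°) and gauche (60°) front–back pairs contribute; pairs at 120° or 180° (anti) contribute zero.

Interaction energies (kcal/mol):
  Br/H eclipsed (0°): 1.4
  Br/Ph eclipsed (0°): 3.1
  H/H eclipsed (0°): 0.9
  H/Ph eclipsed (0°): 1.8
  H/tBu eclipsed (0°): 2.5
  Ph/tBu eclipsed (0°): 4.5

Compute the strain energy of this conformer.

5.7 kcal/mol

This conformer is eclipsed. Ph at 0° is eclipsed with H at 0° (1.8); H at 120° is eclipsed with Br at 120° (1.4); H at 240° is eclipsed with tBu at 240° (2.5). Total 5.7 kcal/mol.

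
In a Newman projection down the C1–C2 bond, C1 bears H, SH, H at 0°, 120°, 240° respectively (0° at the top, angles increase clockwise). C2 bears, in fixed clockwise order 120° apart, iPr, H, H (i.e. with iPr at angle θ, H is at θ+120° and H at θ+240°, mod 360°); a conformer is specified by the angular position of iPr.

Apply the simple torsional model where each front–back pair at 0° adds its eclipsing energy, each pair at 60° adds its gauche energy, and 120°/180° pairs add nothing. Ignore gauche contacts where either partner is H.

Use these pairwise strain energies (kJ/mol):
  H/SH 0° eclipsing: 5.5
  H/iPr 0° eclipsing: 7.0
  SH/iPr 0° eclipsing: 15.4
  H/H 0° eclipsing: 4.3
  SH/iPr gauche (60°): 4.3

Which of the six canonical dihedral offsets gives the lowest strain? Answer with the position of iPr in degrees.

iPr at 0° (eclipsed): H–iPr eclipsed, SH–H eclipsed, H–H eclipsed; 7.0 + 5.5 + 4.3 = 16.8 kJ/mol.
iPr at 60° (staggered): SH–iPr gauche; 4.3 = 4.3 kJ/mol.
iPr at 120° (eclipsed): H–H eclipsed, SH–iPr eclipsed, H–H eclipsed; 4.3 + 15.4 + 4.3 = 24.0 kJ/mol.
iPr at 180° (staggered): SH–iPr gauche; 4.3 = 4.3 kJ/mol.
iPr at 240° (eclipsed): H–H eclipsed, SH–H eclipsed, H–iPr eclipsed; 4.3 + 5.5 + 7.0 = 16.8 kJ/mol.
iPr at 300° (staggered): no non-H gauche contacts → 0.0 kJ/mol.
The minimum (0.0 kJ/mol) occurs with iPr at 300°.

300°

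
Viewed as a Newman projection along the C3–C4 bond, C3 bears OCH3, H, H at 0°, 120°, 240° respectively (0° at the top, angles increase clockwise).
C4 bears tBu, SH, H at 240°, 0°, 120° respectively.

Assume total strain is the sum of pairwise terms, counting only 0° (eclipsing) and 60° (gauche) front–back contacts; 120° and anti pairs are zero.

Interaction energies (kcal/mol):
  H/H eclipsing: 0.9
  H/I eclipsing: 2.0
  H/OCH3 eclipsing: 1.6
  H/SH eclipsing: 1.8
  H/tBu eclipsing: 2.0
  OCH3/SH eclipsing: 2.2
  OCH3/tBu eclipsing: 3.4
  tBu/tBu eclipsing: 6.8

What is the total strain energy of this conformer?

This conformer (eclipsed): OCH3–SH eclipsed, H–H eclipsed, H–tBu eclipsed; 2.2 + 0.9 + 2.0 = 5.1 kcal/mol.

5.1 kcal/mol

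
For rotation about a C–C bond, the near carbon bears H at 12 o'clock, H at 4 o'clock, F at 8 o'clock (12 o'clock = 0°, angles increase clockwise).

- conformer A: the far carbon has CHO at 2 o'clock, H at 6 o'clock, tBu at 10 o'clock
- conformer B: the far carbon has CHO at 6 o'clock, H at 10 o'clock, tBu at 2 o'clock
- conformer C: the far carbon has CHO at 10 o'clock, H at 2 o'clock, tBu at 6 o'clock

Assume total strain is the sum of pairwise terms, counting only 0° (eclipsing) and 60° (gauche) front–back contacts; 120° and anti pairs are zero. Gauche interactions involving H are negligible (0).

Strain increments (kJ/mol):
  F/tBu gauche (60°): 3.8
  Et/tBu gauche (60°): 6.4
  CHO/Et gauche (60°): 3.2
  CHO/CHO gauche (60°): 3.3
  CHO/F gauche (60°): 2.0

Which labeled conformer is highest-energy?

A (staggered): F(240°)/tBu(300°) gauche 3.8 → 3.8 kJ/mol.
B (staggered): F(240°)/CHO(180°) gauche 2.0 → 2.0 kJ/mol.
C (staggered): F(240°)/CHO(300°) gauche 2.0; F(240°)/tBu(180°) gauche 3.8 → 5.8 kJ/mol.
C has the highest total (5.8 kJ/mol).

C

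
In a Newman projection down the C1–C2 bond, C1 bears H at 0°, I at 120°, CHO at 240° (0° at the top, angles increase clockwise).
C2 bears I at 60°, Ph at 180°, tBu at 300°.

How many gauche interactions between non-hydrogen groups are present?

4

Non-H gauche pairs: I(120°)/I(60°); I(120°)/Ph(180°); CHO(240°)/Ph(180°); CHO(240°)/tBu(300°) — 4 interactions.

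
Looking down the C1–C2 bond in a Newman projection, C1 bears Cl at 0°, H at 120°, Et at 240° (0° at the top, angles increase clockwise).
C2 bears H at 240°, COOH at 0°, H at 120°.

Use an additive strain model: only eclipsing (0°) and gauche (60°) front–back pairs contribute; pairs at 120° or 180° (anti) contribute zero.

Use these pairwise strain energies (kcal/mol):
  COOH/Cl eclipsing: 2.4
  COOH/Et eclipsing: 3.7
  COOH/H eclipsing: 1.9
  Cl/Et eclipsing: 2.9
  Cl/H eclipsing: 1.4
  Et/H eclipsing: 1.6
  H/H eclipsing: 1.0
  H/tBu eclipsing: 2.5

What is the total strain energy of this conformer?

This conformer is eclipsed. Cl at 0° is eclipsed with COOH at 0° (2.4); H at 120° is eclipsed with H at 120° (1.0); Et at 240° is eclipsed with H at 240° (1.6). Total 5.0 kcal/mol.

5.0 kcal/mol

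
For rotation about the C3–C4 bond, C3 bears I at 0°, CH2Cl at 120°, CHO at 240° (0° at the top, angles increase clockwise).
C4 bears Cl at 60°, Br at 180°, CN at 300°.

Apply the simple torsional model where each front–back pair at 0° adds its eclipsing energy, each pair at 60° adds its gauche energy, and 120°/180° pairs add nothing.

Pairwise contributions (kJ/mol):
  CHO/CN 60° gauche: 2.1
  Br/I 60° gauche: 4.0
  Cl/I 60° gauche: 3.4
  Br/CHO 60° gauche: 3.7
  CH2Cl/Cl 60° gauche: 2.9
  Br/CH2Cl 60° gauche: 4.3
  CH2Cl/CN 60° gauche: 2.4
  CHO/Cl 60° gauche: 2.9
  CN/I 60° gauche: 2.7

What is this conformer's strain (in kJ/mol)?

19.1 kJ/mol

This conformer is staggered. I at 0° is gauche with Cl at 60° (3.4); I at 0° is gauche with CN at 300° (2.7); CH2Cl at 120° is gauche with Cl at 60° (2.9); CH2Cl at 120° is gauche with Br at 180° (4.3); CHO at 240° is gauche with Br at 180° (3.7); CHO at 240° is gauche with CN at 300° (2.1). Total 19.1 kJ/mol.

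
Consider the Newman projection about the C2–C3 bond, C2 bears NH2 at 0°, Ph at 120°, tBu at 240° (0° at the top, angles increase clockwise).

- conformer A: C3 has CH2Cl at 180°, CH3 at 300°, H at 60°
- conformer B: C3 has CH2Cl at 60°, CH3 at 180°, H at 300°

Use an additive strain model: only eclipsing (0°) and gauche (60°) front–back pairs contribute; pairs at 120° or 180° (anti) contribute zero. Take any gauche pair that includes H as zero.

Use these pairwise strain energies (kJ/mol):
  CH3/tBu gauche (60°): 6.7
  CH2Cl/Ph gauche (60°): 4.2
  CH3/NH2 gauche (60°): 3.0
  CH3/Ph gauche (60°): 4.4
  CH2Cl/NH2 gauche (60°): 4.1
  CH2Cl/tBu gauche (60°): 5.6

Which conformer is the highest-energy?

A (staggered): NH2(0°)/CH3(300°) gauche 3.0; Ph(120°)/CH2Cl(180°) gauche 4.2; tBu(240°)/CH2Cl(180°) gauche 5.6; tBu(240°)/CH3(300°) gauche 6.7 → 19.5 kJ/mol.
B (staggered): NH2(0°)/CH2Cl(60°) gauche 4.1; Ph(120°)/CH2Cl(60°) gauche 4.2; Ph(120°)/CH3(180°) gauche 4.4; tBu(240°)/CH3(180°) gauche 6.7 → 19.4 kJ/mol.
A has the highest total (19.5 kJ/mol).

A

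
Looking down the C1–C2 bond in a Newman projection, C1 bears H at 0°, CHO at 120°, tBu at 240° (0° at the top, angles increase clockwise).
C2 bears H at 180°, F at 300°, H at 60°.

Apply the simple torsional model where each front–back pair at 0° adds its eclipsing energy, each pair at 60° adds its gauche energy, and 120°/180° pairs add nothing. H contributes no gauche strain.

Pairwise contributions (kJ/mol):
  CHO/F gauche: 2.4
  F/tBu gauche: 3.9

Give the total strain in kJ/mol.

3.9 kJ/mol

This conformer is staggered. tBu at 240° is gauche with F at 300° (3.9). Total 3.9 kJ/mol.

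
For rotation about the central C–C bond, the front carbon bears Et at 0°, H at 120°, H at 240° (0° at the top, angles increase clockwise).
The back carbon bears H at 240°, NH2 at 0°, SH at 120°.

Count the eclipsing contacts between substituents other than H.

Non-H eclipsing pairs: Et(0°)/NH2(0°) — 1 interaction.

1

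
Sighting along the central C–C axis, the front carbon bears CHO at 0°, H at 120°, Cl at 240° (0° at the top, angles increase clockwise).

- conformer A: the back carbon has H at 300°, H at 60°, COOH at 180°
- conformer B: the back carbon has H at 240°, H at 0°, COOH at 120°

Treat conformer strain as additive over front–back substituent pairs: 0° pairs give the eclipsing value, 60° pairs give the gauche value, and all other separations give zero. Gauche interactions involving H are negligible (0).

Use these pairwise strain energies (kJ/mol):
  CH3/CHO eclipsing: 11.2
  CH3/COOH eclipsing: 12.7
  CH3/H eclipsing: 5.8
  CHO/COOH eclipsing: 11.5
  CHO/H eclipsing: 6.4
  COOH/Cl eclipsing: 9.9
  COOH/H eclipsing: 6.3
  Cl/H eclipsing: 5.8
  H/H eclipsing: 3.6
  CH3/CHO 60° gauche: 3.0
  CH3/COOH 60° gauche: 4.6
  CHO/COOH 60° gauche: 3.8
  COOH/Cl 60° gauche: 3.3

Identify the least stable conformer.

A (staggered): Cl(240°)/COOH(180°) gauche 3.3 → 3.3 kJ/mol.
B (eclipsed): CHO(0°)/H(0°) eclipsed 6.4; H(120°)/COOH(120°) eclipsed 6.3; Cl(240°)/H(240°) eclipsed 5.8 → 18.5 kJ/mol.
B has the highest total (18.5 kJ/mol).

B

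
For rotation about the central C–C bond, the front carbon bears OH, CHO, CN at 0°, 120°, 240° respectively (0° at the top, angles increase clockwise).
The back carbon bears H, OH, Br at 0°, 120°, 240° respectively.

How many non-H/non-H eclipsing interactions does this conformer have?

Non-H eclipsing pairs: CHO(120°)/OH(120°); CN(240°)/Br(240°) — 2 interactions.

2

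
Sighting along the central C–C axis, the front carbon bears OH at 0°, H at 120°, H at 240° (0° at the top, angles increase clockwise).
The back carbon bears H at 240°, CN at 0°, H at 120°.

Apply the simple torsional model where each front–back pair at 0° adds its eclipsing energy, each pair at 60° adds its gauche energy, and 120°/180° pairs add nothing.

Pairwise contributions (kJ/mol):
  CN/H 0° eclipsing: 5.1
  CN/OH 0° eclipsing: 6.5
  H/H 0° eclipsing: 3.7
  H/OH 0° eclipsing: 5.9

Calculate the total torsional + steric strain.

13.9 kJ/mol

This conformer (eclipsed): OH(0°)/CN(0°) eclipsed 6.5; H(120°)/H(120°) eclipsed 3.7; H(240°)/H(240°) eclipsed 3.7 → 13.9 kJ/mol.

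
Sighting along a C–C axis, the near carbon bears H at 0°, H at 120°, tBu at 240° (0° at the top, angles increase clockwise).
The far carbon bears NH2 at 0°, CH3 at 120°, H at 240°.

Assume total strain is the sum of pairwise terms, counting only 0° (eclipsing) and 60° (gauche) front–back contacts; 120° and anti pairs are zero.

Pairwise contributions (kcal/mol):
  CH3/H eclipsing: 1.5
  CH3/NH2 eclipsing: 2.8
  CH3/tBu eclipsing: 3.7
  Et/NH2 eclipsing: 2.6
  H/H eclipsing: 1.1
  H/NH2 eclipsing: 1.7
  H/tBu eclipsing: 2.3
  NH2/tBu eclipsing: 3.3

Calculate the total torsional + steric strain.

This conformer (eclipsed): H(0°)/NH2(0°) eclipsed 1.7; H(120°)/CH3(120°) eclipsed 1.5; tBu(240°)/H(240°) eclipsed 2.3 → 5.5 kcal/mol.

5.5 kcal/mol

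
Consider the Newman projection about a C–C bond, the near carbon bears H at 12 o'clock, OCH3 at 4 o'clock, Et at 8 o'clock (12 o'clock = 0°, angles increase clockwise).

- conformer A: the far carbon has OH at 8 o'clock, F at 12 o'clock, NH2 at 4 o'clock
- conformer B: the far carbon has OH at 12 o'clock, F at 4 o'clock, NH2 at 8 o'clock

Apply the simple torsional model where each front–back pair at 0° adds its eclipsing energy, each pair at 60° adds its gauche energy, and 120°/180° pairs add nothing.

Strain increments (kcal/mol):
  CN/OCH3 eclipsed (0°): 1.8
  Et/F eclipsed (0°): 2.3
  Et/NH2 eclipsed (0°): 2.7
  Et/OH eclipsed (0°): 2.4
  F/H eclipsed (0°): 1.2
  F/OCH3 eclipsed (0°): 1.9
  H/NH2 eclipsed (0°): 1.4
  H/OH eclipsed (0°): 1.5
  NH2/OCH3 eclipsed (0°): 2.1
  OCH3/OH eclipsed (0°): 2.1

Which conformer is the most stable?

A

A (eclipsed): H(0°)/F(0°) eclipsed 1.2; OCH3(120°)/NH2(120°) eclipsed 2.1; Et(240°)/OH(240°) eclipsed 2.4 → 5.7 kcal/mol.
B (eclipsed): H(0°)/OH(0°) eclipsed 1.5; OCH3(120°)/F(120°) eclipsed 1.9; Et(240°)/NH2(240°) eclipsed 2.7 → 6.1 kcal/mol.
A has the lowest total (5.7 kcal/mol).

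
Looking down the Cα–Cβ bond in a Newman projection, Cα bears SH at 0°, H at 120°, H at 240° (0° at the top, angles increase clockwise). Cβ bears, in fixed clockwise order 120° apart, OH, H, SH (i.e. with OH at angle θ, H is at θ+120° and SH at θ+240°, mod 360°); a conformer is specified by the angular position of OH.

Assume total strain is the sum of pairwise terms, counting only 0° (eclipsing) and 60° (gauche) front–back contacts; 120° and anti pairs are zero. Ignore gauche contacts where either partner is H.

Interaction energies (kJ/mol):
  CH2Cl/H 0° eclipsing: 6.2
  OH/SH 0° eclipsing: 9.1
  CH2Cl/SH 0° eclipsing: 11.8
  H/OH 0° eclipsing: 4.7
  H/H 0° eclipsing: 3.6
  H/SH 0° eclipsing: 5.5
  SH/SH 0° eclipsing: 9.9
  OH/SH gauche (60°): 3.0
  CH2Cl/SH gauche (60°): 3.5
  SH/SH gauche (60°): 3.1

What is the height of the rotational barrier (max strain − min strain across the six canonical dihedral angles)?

15.2 kJ/mol

OH at 0° (eclipsed): SH(0°)/OH(0°) eclipsed 9.1; H(120°)/H(120°) eclipsed 3.6; H(240°)/SH(240°) eclipsed 5.5 → 18.2 kJ/mol.
OH at 60° (staggered): SH(0°)/OH(60°) gauche 3.0; SH(0°)/SH(300°) gauche 3.1 → 6.1 kJ/mol.
OH at 120° (eclipsed): SH(0°)/SH(0°) eclipsed 9.9; H(120°)/OH(120°) eclipsed 4.7; H(240°)/H(240°) eclipsed 3.6 → 18.2 kJ/mol.
OH at 180° (staggered): SH(0°)/SH(60°) gauche 3.1 → 3.1 kJ/mol.
OH at 240° (eclipsed): SH(0°)/H(0°) eclipsed 5.5; H(120°)/SH(120°) eclipsed 5.5; H(240°)/OH(240°) eclipsed 4.7 → 15.7 kJ/mol.
OH at 300° (staggered): SH(0°)/OH(300°) gauche 3.0 → 3.0 kJ/mol.
Max at 0° (18.2 kJ/mol), min at 300° (3.0 kJ/mol); barrier = 15.2 kJ/mol.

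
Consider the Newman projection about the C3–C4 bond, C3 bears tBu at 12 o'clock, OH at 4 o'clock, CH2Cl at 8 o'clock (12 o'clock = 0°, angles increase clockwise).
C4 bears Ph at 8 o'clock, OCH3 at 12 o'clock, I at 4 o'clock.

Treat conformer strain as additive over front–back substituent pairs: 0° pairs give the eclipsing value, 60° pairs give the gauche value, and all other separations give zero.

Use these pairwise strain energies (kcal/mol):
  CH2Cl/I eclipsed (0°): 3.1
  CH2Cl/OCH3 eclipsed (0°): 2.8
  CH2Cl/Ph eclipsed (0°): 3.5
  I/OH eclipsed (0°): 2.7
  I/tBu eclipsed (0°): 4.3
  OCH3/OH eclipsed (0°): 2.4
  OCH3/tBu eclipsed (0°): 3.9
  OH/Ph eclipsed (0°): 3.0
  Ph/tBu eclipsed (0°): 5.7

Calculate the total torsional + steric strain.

10.1 kcal/mol

This conformer is eclipsed. tBu at 0° is eclipsed with OCH3 at 0° (3.9); OH at 120° is eclipsed with I at 120° (2.7); CH2Cl at 240° is eclipsed with Ph at 240° (3.5). Total 10.1 kcal/mol.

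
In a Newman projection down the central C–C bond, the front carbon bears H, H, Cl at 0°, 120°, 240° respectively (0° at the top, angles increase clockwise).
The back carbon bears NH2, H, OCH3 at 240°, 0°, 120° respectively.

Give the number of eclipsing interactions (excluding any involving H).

Non-H eclipsing pairs: Cl(240°)/NH2(240°) — 1 interaction.

1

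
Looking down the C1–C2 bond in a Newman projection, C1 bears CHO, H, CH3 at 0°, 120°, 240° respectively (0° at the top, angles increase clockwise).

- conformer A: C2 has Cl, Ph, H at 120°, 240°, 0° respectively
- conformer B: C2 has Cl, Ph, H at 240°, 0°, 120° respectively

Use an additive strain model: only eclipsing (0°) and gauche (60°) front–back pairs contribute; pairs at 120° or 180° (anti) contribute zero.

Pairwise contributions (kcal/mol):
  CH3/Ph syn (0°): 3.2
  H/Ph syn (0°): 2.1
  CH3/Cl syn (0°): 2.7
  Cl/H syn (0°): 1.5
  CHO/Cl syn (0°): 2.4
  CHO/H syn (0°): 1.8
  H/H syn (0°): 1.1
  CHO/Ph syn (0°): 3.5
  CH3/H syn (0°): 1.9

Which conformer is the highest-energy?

A is eclipsed. CHO at 0° is eclipsed with H at 0° (1.8); H at 120° is eclipsed with Cl at 120° (1.5); CH3 at 240° is eclipsed with Ph at 240° (3.2). Total 6.5 kcal/mol.
B is eclipsed. CHO at 0° is eclipsed with Ph at 0° (3.5); H at 120° is eclipsed with H at 120° (1.1); CH3 at 240° is eclipsed with Cl at 240° (2.7). Total 7.3 kcal/mol.
B has the highest total (7.3 kcal/mol).

B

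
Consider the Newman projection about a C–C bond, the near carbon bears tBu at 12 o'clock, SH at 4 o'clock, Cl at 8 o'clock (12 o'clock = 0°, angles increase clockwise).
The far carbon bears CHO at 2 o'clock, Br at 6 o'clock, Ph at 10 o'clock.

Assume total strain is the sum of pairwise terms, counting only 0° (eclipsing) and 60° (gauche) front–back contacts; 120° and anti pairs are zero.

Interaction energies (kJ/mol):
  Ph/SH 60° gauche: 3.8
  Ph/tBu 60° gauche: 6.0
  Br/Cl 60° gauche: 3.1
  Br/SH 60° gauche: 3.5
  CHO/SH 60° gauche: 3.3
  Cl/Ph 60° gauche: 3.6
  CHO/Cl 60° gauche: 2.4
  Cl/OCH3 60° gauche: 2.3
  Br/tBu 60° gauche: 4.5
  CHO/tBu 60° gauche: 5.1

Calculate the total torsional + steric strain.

24.6 kJ/mol

This conformer (staggered): tBu–CHO gauche, tBu–Ph gauche, SH–CHO gauche, SH–Br gauche, Cl–Br gauche, Cl–Ph gauche; 5.1 + 6.0 + 3.3 + 3.5 + 3.1 + 3.6 = 24.6 kJ/mol.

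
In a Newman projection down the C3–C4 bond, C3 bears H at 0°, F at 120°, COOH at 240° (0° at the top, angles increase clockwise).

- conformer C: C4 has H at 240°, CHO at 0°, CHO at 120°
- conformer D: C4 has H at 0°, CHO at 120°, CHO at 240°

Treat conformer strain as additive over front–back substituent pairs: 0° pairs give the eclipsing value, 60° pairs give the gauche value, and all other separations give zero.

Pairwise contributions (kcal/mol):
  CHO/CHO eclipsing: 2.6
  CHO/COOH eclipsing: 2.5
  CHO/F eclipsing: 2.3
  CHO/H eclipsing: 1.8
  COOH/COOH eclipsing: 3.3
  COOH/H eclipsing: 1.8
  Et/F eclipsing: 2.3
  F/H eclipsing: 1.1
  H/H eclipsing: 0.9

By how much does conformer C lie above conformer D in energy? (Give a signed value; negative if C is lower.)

C (eclipsed): H(0°)/CHO(0°) eclipsed 1.8; F(120°)/CHO(120°) eclipsed 2.3; COOH(240°)/H(240°) eclipsed 1.8 → 5.9 kcal/mol.
D (eclipsed): H(0°)/H(0°) eclipsed 0.9; F(120°)/CHO(120°) eclipsed 2.3; COOH(240°)/CHO(240°) eclipsed 2.5 → 5.7 kcal/mol.
E(C) − E(D) = 5.9 − 5.7 = +0.2 kcal/mol.

+0.2 kcal/mol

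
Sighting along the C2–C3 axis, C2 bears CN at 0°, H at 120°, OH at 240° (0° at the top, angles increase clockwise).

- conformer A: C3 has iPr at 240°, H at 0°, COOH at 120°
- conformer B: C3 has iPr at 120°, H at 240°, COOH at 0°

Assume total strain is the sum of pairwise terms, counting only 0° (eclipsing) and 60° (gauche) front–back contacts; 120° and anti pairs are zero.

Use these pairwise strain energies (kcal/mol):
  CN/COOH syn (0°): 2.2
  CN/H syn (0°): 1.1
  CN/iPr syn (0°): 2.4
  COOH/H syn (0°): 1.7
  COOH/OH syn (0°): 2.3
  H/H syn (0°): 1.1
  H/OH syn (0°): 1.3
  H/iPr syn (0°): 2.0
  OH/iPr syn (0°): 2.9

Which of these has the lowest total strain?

B

A (eclipsed): CN(0°)/H(0°) eclipsed 1.1; H(120°)/COOH(120°) eclipsed 1.7; OH(240°)/iPr(240°) eclipsed 2.9 → 5.7 kcal/mol.
B (eclipsed): CN(0°)/COOH(0°) eclipsed 2.2; H(120°)/iPr(120°) eclipsed 2.0; OH(240°)/H(240°) eclipsed 1.3 → 5.5 kcal/mol.
B has the lowest total (5.5 kcal/mol).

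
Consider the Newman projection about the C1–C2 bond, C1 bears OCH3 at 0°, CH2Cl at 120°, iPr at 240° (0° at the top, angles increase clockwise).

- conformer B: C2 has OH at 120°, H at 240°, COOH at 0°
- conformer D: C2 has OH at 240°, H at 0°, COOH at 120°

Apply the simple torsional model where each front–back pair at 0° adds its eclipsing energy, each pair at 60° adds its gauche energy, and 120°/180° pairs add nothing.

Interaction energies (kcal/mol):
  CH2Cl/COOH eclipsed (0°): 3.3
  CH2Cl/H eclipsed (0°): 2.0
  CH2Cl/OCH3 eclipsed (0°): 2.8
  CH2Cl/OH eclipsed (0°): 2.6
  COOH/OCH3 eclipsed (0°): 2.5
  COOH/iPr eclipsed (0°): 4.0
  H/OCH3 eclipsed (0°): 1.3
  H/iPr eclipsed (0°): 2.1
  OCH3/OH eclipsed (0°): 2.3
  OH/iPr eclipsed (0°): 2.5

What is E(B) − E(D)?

+0.1 kcal/mol

B (eclipsed): OCH3(0°)/COOH(0°) eclipsed 2.5; CH2Cl(120°)/OH(120°) eclipsed 2.6; iPr(240°)/H(240°) eclipsed 2.1 → 7.2 kcal/mol.
D (eclipsed): OCH3(0°)/H(0°) eclipsed 1.3; CH2Cl(120°)/COOH(120°) eclipsed 3.3; iPr(240°)/OH(240°) eclipsed 2.5 → 7.1 kcal/mol.
E(B) − E(D) = 7.2 − 7.1 = +0.1 kcal/mol.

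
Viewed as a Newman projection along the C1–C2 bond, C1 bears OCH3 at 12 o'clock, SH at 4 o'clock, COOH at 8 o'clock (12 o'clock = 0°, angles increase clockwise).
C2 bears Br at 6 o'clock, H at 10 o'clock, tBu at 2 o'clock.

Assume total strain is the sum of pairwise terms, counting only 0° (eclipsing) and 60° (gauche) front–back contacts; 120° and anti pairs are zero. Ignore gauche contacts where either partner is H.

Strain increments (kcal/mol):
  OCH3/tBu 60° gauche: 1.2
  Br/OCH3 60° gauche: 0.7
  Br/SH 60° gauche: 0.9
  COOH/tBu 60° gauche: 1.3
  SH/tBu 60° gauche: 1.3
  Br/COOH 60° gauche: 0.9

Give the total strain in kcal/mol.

This conformer (staggered): OCH3(0°)/tBu(60°) gauche 1.2; SH(120°)/Br(180°) gauche 0.9; SH(120°)/tBu(60°) gauche 1.3; COOH(240°)/Br(180°) gauche 0.9 → 4.3 kcal/mol.

4.3 kcal/mol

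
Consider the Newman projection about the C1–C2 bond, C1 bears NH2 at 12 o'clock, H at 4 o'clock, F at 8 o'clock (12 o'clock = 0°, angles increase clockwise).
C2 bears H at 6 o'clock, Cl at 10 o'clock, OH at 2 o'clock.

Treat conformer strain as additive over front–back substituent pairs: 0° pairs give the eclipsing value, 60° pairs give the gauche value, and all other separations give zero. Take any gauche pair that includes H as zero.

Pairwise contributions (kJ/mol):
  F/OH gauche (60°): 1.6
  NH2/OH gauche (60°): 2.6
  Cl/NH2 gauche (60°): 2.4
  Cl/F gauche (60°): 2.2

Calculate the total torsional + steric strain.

7.2 kJ/mol

This conformer is staggered. NH2 at 0° is gauche with Cl at 300° (2.4); NH2 at 0° is gauche with OH at 60° (2.6); F at 240° is gauche with Cl at 300° (2.2). Total 7.2 kJ/mol.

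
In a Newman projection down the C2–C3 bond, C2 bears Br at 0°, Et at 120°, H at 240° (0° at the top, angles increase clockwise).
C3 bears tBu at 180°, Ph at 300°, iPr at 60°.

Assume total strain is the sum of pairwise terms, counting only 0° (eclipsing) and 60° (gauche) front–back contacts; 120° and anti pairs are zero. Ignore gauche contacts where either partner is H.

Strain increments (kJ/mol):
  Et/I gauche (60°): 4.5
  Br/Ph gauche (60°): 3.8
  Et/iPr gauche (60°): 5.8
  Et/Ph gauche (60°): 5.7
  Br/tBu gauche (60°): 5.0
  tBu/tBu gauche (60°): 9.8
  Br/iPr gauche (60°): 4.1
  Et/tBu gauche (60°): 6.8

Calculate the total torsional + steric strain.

This conformer (staggered): Br–Ph gauche, Br–iPr gauche, Et–tBu gauche, Et–iPr gauche; 3.8 + 4.1 + 6.8 + 5.8 = 20.5 kJ/mol.

20.5 kJ/mol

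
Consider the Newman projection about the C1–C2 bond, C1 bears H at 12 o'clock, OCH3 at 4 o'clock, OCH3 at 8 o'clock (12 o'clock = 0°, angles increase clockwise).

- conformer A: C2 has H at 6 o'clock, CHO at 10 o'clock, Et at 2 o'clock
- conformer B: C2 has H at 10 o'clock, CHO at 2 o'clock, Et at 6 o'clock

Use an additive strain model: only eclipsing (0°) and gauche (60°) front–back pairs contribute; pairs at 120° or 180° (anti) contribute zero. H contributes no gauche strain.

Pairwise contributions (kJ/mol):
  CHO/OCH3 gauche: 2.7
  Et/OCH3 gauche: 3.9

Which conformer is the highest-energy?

B

A (staggered): OCH3(120°)/Et(60°) gauche 3.9; OCH3(240°)/CHO(300°) gauche 2.7 → 6.6 kJ/mol.
B (staggered): OCH3(120°)/CHO(60°) gauche 2.7; OCH3(120°)/Et(180°) gauche 3.9; OCH3(240°)/Et(180°) gauche 3.9 → 10.5 kJ/mol.
B has the highest total (10.5 kJ/mol).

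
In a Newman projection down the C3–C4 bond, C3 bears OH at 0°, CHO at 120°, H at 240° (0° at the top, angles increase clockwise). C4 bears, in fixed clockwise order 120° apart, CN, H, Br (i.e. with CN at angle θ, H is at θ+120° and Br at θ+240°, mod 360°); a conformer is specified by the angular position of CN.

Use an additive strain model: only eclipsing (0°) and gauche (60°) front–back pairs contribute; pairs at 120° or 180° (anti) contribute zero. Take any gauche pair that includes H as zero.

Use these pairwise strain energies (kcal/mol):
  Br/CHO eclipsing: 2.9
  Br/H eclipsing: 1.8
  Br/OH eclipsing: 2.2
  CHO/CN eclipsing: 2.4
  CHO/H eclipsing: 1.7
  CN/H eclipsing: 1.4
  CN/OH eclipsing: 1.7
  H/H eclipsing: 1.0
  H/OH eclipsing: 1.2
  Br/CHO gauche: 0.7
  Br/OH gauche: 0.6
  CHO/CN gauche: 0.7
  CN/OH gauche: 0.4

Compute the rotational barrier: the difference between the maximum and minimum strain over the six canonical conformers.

CN at 0° (eclipsed): OH(0°)/CN(0°) eclipsed 1.7; CHO(120°)/H(120°) eclipsed 1.7; H(240°)/Br(240°) eclipsed 1.8 → 5.2 kcal/mol.
CN at 60° (staggered): OH(0°)/CN(60°) gauche 0.4; OH(0°)/Br(300°) gauche 0.6; CHO(120°)/CN(60°) gauche 0.7 → 1.7 kcal/mol.
CN at 120° (eclipsed): OH(0°)/Br(0°) eclipsed 2.2; CHO(120°)/CN(120°) eclipsed 2.4; H(240°)/H(240°) eclipsed 1.0 → 5.6 kcal/mol.
CN at 180° (staggered): OH(0°)/Br(60°) gauche 0.6; CHO(120°)/CN(180°) gauche 0.7; CHO(120°)/Br(60°) gauche 0.7 → 2.0 kcal/mol.
CN at 240° (eclipsed): OH(0°)/H(0°) eclipsed 1.2; CHO(120°)/Br(120°) eclipsed 2.9; H(240°)/CN(240°) eclipsed 1.4 → 5.5 kcal/mol.
CN at 300° (staggered): OH(0°)/CN(300°) gauche 0.4; CHO(120°)/Br(180°) gauche 0.7 → 1.1 kcal/mol.
Max at 120° (5.6 kcal/mol), min at 300° (1.1 kcal/mol); barrier = 4.5 kcal/mol.

4.5 kcal/mol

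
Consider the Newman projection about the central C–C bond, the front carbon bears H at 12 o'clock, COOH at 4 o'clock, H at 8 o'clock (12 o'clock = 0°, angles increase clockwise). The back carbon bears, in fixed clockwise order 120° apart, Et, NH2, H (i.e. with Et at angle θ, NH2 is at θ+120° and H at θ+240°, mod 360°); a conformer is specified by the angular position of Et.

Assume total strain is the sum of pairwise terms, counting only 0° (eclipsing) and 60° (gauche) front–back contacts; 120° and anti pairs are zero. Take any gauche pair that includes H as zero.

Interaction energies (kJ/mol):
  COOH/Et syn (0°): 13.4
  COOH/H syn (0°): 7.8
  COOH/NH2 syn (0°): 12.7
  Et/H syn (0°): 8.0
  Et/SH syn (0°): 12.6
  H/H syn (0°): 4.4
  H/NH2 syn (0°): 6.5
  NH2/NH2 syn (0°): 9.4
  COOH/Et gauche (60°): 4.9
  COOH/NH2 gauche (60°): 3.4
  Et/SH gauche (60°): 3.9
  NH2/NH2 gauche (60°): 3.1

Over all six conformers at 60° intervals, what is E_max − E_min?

Et at 0° (eclipsed): H(0°)/Et(0°) eclipsed 8.0; COOH(120°)/NH2(120°) eclipsed 12.7; H(240°)/H(240°) eclipsed 4.4 → 25.1 kJ/mol.
Et at 60° (staggered): COOH(120°)/Et(60°) gauche 4.9; COOH(120°)/NH2(180°) gauche 3.4 → 8.3 kJ/mol.
Et at 120° (eclipsed): H(0°)/H(0°) eclipsed 4.4; COOH(120°)/Et(120°) eclipsed 13.4; H(240°)/NH2(240°) eclipsed 6.5 → 24.3 kJ/mol.
Et at 180° (staggered): COOH(120°)/Et(180°) gauche 4.9 → 4.9 kJ/mol.
Et at 240° (eclipsed): H(0°)/NH2(0°) eclipsed 6.5; COOH(120°)/H(120°) eclipsed 7.8; H(240°)/Et(240°) eclipsed 8.0 → 22.3 kJ/mol.
Et at 300° (staggered): COOH(120°)/NH2(60°) gauche 3.4 → 3.4 kJ/mol.
Max at 0° (25.1 kJ/mol), min at 300° (3.4 kJ/mol); barrier = 21.7 kJ/mol.

21.7 kJ/mol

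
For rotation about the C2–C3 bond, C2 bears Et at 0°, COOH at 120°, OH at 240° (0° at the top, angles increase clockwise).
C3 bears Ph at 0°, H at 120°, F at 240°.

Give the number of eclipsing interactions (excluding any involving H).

2

Non-H eclipsing pairs: Et(0°)/Ph(0°); OH(240°)/F(240°) — 2 interactions.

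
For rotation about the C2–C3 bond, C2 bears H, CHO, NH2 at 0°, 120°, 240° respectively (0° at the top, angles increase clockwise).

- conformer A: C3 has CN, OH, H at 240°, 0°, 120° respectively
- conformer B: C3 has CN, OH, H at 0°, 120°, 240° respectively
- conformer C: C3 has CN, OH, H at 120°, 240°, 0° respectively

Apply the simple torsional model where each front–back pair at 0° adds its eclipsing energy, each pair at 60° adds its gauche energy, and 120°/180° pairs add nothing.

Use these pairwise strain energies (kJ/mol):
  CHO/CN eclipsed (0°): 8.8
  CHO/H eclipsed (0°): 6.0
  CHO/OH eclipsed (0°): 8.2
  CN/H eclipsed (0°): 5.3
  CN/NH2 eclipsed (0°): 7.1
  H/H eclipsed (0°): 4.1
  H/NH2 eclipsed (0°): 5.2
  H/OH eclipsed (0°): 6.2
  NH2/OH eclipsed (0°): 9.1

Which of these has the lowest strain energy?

B

A (eclipsed): H(0°)/OH(0°) eclipsed 6.2; CHO(120°)/H(120°) eclipsed 6.0; NH2(240°)/CN(240°) eclipsed 7.1 → 19.3 kJ/mol.
B (eclipsed): H(0°)/CN(0°) eclipsed 5.3; CHO(120°)/OH(120°) eclipsed 8.2; NH2(240°)/H(240°) eclipsed 5.2 → 18.7 kJ/mol.
C (eclipsed): H(0°)/H(0°) eclipsed 4.1; CHO(120°)/CN(120°) eclipsed 8.8; NH2(240°)/OH(240°) eclipsed 9.1 → 22.0 kJ/mol.
B has the lowest total (18.7 kJ/mol).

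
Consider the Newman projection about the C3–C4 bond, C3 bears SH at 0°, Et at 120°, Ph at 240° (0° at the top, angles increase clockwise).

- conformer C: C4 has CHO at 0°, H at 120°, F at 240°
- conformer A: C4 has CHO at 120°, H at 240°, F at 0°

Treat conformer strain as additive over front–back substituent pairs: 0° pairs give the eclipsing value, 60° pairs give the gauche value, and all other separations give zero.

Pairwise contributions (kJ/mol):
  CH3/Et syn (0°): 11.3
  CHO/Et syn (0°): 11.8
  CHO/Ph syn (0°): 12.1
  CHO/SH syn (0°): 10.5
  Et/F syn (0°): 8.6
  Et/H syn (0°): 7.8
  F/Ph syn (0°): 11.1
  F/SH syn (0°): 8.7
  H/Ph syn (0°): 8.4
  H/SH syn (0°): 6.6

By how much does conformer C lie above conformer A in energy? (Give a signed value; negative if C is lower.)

C (eclipsed): SH(0°)/CHO(0°) eclipsed 10.5; Et(120°)/H(120°) eclipsed 7.8; Ph(240°)/F(240°) eclipsed 11.1 → 29.4 kJ/mol.
A (eclipsed): SH(0°)/F(0°) eclipsed 8.7; Et(120°)/CHO(120°) eclipsed 11.8; Ph(240°)/H(240°) eclipsed 8.4 → 28.9 kJ/mol.
E(C) − E(A) = 29.4 − 28.9 = +0.5 kJ/mol.

+0.5 kJ/mol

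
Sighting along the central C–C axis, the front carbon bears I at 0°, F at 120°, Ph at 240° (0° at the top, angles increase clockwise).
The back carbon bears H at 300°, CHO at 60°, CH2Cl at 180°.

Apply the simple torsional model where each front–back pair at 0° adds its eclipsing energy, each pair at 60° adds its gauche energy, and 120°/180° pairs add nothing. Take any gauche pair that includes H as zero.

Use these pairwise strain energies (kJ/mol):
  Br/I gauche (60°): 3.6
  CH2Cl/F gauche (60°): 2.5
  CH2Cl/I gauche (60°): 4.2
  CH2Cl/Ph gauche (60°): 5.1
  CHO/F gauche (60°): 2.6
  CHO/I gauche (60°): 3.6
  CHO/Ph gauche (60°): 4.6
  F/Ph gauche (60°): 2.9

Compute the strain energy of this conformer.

This conformer is staggered. I at 0° is gauche with CHO at 60° (3.6); F at 120° is gauche with CHO at 60° (2.6); F at 120° is gauche with CH2Cl at 180° (2.5); Ph at 240° is gauche with CH2Cl at 180° (5.1). Total 13.8 kJ/mol.

13.8 kJ/mol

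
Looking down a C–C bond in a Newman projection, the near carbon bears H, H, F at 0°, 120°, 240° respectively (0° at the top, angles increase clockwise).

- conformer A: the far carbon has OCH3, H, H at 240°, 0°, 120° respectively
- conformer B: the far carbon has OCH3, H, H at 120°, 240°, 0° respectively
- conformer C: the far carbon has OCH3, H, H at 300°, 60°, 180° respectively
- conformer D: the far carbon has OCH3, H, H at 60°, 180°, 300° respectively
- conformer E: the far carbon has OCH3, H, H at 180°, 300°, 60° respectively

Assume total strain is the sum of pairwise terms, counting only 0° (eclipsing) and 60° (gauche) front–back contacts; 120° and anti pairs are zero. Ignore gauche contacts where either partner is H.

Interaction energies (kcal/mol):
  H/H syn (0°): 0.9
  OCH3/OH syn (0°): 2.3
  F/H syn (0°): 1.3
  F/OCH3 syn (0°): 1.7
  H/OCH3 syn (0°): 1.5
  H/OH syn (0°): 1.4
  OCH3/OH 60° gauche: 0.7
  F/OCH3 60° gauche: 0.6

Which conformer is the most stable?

A (eclipsed): H(0°)/H(0°) eclipsed 0.9; H(120°)/H(120°) eclipsed 0.9; F(240°)/OCH3(240°) eclipsed 1.7 → 3.5 kcal/mol.
B (eclipsed): H(0°)/H(0°) eclipsed 0.9; H(120°)/OCH3(120°) eclipsed 1.5; F(240°)/H(240°) eclipsed 1.3 → 3.7 kcal/mol.
C (staggered): F(240°)/OCH3(300°) gauche 0.6 → 0.6 kcal/mol.
D (staggered): no non-H gauche contacts → 0.0 kcal/mol.
E (staggered): F(240°)/OCH3(180°) gauche 0.6 → 0.6 kcal/mol.
D has the lowest total (0.0 kcal/mol).

D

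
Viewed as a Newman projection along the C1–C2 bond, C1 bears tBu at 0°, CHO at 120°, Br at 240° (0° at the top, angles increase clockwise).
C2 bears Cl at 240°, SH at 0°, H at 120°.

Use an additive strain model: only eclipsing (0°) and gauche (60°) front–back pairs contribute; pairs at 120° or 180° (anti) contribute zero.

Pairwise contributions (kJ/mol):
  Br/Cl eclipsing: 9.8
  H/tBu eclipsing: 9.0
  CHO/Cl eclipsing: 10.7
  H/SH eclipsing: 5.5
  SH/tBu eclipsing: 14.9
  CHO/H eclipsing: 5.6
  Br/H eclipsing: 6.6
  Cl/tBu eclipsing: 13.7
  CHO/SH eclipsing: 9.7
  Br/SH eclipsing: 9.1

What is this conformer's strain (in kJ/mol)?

30.3 kJ/mol

This conformer (eclipsed): tBu–SH eclipsed, CHO–H eclipsed, Br–Cl eclipsed; 14.9 + 5.6 + 9.8 = 30.3 kJ/mol.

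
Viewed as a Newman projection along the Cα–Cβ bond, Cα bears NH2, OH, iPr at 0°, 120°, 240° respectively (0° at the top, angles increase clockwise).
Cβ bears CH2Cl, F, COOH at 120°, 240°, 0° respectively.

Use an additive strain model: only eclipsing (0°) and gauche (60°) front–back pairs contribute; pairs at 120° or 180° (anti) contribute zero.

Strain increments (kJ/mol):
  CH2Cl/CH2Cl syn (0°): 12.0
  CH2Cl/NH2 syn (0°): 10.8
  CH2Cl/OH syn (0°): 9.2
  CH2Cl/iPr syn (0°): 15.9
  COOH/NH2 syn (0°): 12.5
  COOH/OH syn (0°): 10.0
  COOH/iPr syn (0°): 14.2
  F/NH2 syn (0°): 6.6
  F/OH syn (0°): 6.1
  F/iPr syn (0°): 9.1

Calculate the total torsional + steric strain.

This conformer (eclipsed): NH2–COOH eclipsed, OH–CH2Cl eclipsed, iPr–F eclipsed; 12.5 + 9.2 + 9.1 = 30.8 kJ/mol.

30.8 kJ/mol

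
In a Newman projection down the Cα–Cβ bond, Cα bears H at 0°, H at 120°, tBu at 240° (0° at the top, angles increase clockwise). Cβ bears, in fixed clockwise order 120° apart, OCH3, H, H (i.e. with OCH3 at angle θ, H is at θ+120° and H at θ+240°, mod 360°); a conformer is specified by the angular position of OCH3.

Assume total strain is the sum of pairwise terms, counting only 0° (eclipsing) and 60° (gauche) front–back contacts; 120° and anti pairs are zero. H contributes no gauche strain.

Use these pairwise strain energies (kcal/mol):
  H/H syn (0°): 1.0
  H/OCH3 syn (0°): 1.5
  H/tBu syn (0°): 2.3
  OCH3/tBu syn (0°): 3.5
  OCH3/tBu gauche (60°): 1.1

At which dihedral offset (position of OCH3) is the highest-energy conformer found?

240°

OCH3 at 0° (eclipsed): H–OCH3 eclipsed, H–H eclipsed, tBu–H eclipsed; 1.5 + 1.0 + 2.3 = 4.8 kcal/mol.
OCH3 at 60° (staggered): no non-H gauche contacts → 0.0 kcal/mol.
OCH3 at 120° (eclipsed): H–H eclipsed, H–OCH3 eclipsed, tBu–H eclipsed; 1.0 + 1.5 + 2.3 = 4.8 kcal/mol.
OCH3 at 180° (staggered): tBu–OCH3 gauche; 1.1 = 1.1 kcal/mol.
OCH3 at 240° (eclipsed): H–H eclipsed, H–H eclipsed, tBu–OCH3 eclipsed; 1.0 + 1.0 + 3.5 = 5.5 kcal/mol.
OCH3 at 300° (staggered): tBu–OCH3 gauche; 1.1 = 1.1 kcal/mol.
The maximum (5.5 kcal/mol) occurs with OCH3 at 240°.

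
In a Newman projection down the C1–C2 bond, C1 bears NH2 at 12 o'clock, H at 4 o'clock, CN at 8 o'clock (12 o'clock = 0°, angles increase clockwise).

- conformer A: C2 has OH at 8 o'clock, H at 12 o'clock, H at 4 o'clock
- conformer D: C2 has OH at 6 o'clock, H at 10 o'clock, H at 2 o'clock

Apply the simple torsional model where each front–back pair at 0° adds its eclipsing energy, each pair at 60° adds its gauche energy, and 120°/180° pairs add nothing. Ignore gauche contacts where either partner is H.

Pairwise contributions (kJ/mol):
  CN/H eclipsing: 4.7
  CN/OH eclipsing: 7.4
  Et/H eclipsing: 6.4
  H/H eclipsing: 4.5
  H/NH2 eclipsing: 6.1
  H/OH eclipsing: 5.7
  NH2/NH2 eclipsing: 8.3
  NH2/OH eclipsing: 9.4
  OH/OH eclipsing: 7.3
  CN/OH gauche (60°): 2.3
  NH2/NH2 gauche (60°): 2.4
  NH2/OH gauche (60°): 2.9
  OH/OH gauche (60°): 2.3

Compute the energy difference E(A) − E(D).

A (eclipsed): NH2(0°)/H(0°) eclipsed 6.1; H(120°)/H(120°) eclipsed 4.5; CN(240°)/OH(240°) eclipsed 7.4 → 18.0 kJ/mol.
D (staggered): CN(240°)/OH(180°) gauche 2.3 → 2.3 kJ/mol.
E(A) − E(D) = 18.0 − 2.3 = +15.7 kJ/mol.

+15.7 kJ/mol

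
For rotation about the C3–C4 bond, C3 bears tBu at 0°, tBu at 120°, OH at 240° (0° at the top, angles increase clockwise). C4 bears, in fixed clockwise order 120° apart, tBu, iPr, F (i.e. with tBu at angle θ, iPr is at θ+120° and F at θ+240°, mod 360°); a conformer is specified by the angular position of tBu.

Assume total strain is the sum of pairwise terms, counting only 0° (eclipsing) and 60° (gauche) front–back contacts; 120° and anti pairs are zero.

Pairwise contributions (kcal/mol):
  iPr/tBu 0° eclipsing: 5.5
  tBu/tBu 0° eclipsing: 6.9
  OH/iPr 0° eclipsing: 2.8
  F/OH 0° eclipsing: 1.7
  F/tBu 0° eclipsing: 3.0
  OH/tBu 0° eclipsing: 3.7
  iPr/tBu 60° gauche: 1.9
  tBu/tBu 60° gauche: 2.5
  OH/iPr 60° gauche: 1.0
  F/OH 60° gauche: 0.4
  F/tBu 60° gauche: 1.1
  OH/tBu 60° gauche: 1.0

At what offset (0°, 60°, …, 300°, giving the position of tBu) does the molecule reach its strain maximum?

tBu at 0° (eclipsed): tBu–tBu eclipsed, tBu–iPr eclipsed, OH–F eclipsed; 6.9 + 5.5 + 1.7 = 14.1 kcal/mol.
tBu at 60° (staggered): tBu–tBu gauche, tBu–F gauche, tBu–tBu gauche, tBu–iPr gauche, OH–iPr gauche, OH–F gauche; 2.5 + 1.1 + 2.5 + 1.9 + 1.0 + 0.4 = 9.4 kcal/mol.
tBu at 120° (eclipsed): tBu–F eclipsed, tBu–tBu eclipsed, OH–iPr eclipsed; 3.0 + 6.9 + 2.8 = 12.7 kcal/mol.
tBu at 180° (staggered): tBu–iPr gauche, tBu–F gauche, tBu–tBu gauche, tBu–F gauche, OH–tBu gauche, OH–iPr gauche; 1.9 + 1.1 + 2.5 + 1.1 + 1.0 + 1.0 = 8.6 kcal/mol.
tBu at 240° (eclipsed): tBu–iPr eclipsed, tBu–F eclipsed, OH–tBu eclipsed; 5.5 + 3.0 + 3.7 = 12.2 kcal/mol.
tBu at 300° (staggered): tBu–tBu gauche, tBu–iPr gauche, tBu–iPr gauche, tBu–F gauche, OH–tBu gauche, OH–F gauche; 2.5 + 1.9 + 1.9 + 1.1 + 1.0 + 0.4 = 8.8 kcal/mol.
The maximum (14.1 kcal/mol) occurs with tBu at 0°.

0°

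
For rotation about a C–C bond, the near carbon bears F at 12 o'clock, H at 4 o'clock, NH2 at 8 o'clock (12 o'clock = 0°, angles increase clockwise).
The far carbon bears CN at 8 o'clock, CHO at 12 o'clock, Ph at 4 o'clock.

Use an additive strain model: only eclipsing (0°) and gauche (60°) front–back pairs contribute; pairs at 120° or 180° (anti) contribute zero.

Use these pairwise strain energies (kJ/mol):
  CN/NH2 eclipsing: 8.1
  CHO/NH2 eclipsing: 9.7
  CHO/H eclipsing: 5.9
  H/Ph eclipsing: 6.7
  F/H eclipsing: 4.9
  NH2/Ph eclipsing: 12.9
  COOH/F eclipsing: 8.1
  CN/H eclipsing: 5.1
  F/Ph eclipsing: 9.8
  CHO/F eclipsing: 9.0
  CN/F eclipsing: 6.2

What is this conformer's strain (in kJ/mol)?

This conformer (eclipsed): F(0°)/CHO(0°) eclipsed 9.0; H(120°)/Ph(120°) eclipsed 6.7; NH2(240°)/CN(240°) eclipsed 8.1 → 23.8 kJ/mol.

23.8 kJ/mol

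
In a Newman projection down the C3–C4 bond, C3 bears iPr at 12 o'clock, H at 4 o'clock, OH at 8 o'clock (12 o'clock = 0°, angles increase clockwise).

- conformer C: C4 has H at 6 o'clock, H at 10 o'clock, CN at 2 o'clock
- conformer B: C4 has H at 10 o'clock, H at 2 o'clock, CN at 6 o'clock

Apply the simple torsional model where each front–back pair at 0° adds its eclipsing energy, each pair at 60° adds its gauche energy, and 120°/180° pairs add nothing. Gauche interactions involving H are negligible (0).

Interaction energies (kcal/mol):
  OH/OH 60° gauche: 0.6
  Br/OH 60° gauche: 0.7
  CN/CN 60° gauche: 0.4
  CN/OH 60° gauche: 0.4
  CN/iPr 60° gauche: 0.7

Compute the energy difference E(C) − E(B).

C (staggered): iPr–CN gauche; 0.7 = 0.7 kcal/mol.
B (staggered): OH–CN gauche; 0.4 = 0.4 kcal/mol.
E(C) − E(B) = 0.7 − 0.4 = +0.3 kcal/mol.

+0.3 kcal/mol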